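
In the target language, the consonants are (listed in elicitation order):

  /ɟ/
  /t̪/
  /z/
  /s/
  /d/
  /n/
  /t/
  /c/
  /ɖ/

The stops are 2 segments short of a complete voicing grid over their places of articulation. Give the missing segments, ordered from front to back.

place of articulation  voiceless  voiced  
dental            t̪        —       
alveolar          t         d       
retroflex         —         ɖ       
palatal           c         ɟ       
Gaps, from front to back: dental lacks voiced (/d̪/); retroflex lacks voiceless (/ʈ/).

/d̪/, /ʈ/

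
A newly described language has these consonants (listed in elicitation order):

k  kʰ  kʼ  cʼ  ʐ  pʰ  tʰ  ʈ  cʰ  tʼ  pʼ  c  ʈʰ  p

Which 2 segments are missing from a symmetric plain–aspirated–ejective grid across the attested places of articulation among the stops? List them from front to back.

/t/, /ʈʼ/

place of articulation  plain     aspirated  ejective
bilabial          p         pʰ        pʼ      
alveolar          —         tʰ        tʼ      
retroflex         ʈ         ʈʰ        —       
palatal           c         cʰ        cʼ      
velar             k         kʰ        kʼ      
Gaps, from front to back: alveolar lacks plain (/t/); retroflex lacks ejective (/ʈʼ/).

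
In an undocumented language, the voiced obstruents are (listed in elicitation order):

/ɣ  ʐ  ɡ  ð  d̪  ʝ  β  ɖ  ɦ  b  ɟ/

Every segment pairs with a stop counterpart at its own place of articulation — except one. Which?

/ɦ/

Bilabial: /b/ ~ /β/
Dental: /d̪/ ~ /ð/
Retroflex: /ɖ/ ~ /ʐ/
Palatal: /ɟ/ ~ /ʝ/
Velar: /ɡ/ ~ /ɣ/
Glottal: only /ɦ/ (fricative); no stop partner.
So /ɦ/ is the unpaired segment.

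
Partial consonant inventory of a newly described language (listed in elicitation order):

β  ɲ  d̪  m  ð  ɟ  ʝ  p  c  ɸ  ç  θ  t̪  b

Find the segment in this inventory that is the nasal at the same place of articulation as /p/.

/m/

/p/ is a voiceless bilabial stop.
The nasal at the same place is a bilabial nasal — in this inventory, /m/.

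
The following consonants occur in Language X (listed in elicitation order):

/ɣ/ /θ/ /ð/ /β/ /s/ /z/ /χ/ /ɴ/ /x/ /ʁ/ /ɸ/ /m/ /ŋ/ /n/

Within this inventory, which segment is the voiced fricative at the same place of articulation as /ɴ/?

/ɴ/ is an uvular nasal.
The voiced fricative at the same place is a voiced uvular fricative — in this inventory, /ʁ/.

/ʁ/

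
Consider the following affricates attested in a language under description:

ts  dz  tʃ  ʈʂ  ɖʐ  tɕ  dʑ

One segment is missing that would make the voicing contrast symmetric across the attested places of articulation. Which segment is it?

/dʒ/

Voiceless: /ts/ (alveolar), /tʃ/ (postalveolar), /ʈʂ/ (retroflex), /tɕ/ (alveolo-palatal).
Voiced: /dz/ (alveolar), /ɖʐ/ (retroflex), /dʑ/ (alveolo-palatal).
The postalveolar row has no voiced member, so the gap is the voiced postalveolar affricate /dʒ/.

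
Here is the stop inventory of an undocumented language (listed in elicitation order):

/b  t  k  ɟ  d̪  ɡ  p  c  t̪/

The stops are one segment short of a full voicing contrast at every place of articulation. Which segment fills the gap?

/d/

bilabial: voiceless /p/, voiced /b/.
dental: voiceless /t̪/, voiced /d̪/.
alveolar: voiceless /t/, voiced —.
palatal: voiceless /c/, voiced /ɟ/.
velar: voiceless /k/, voiced /ɡ/.
The alveolar row has no voiced member, so the gap is the voiced alveolar stop /d/.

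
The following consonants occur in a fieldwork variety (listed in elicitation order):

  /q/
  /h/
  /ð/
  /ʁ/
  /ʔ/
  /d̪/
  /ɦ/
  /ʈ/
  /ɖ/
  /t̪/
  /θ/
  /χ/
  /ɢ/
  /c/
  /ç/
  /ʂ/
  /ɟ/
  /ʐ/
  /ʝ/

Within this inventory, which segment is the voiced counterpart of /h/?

/h/ is a voiceless glottal fricative.
The voiced counterpart is a voiced glottal fricative — in this inventory, /ɦ/.

/ɦ/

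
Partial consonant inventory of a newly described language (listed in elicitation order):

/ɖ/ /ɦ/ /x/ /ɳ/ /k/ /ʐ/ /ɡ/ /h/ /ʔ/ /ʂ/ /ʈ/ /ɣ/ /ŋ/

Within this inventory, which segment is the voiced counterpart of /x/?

/x/ is a voiceless velar fricative.
The voiced counterpart is a voiced velar fricative — in this inventory, /ɣ/.

/ɣ/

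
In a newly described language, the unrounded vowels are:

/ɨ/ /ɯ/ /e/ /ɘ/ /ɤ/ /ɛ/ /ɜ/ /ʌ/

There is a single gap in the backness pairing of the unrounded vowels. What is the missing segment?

/i/

high: front —, central /ɨ/, back /ɯ/.
high-mid: front /e/, central /ɘ/, back /ɤ/.
low-mid: front /ɛ/, central /ɜ/, back /ʌ/.
The high row has no front member, so the gap is the high front unrounded vowel /i/.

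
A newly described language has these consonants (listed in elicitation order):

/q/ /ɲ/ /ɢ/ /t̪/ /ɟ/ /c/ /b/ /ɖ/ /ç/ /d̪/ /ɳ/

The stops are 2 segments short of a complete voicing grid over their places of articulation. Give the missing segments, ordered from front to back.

Voiceless: /t̪/ (dental), /c/ (palatal), /q/ (uvular).
Voiced: /b/ (bilabial), /d̪/ (dental), /ɖ/ (retroflex), /ɟ/ (palatal), /ɢ/ (uvular).
Gaps, from front to back: bilabial lacks voiceless (/p/); retroflex lacks voiceless (/ʈ/).

/p/, /ʈ/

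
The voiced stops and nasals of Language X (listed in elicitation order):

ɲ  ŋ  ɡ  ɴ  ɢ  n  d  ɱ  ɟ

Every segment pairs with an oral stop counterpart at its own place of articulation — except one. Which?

Alveolar: /d/ ~ /n/
Palatal: /ɟ/ ~ /ɲ/
Velar: /ɡ/ ~ /ŋ/
Uvular: /ɢ/ ~ /ɴ/
Labiodental: only /ɱ/ (nasal); no oral stop partner.
So /ɱ/ is the unpaired segment.

/ɱ/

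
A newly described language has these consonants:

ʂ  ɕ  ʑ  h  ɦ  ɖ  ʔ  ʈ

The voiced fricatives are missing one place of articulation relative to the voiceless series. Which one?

Voiceless: /ʂ/ (retroflex), /ɕ/ (alveolo-palatal), /h/ (glottal).
Voiced: /ʑ/ (alveolo-palatal), /ɦ/ (glottal).
Every place of articulation has a voiced member except retroflex, where /ʐ/ would be expected.

retroflex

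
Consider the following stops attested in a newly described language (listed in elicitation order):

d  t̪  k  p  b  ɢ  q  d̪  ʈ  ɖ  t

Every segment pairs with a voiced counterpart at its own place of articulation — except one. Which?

/k/

Bilabial: /p/ ~ /b/
Dental: /t̪/ ~ /d̪/
Alveolar: /t/ ~ /d/
Retroflex: /ʈ/ ~ /ɖ/
Uvular: /q/ ~ /ɢ/
Velar: only /k/ (voiceless); no voiced partner.
So /k/ is the unpaired segment.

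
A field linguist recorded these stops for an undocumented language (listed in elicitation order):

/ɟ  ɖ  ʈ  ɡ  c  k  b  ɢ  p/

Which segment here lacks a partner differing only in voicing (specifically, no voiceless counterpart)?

/ɢ/

Bilabial: /p/ ~ /b/
Retroflex: /ʈ/ ~ /ɖ/
Palatal: /c/ ~ /ɟ/
Velar: /k/ ~ /ɡ/
Uvular: only /ɢ/ (voiced); no voiceless partner.
So /ɢ/ is the unpaired segment.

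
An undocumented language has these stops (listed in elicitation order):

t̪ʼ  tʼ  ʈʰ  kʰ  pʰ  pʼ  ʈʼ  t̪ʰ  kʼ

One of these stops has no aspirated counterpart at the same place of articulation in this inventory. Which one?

/tʼ/

Bilabial: /pʰ/ ~ /pʼ/
Dental: /t̪ʰ/ ~ /t̪ʼ/
Retroflex: /ʈʰ/ ~ /ʈʼ/
Velar: /kʰ/ ~ /kʼ/
Alveolar: only /tʼ/ (ejective); no aspirated partner.
So /tʼ/ is the unpaired segment.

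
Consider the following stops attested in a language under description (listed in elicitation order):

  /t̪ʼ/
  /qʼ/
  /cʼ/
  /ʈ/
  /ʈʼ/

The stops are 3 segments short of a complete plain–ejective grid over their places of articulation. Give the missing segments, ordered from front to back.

/t̪/, /c/, /q/

dental: plain —, ejective /t̪ʼ/.
retroflex: plain /ʈ/, ejective /ʈʼ/.
palatal: plain —, ejective /cʼ/.
uvular: plain —, ejective /qʼ/.
Gaps, from front to back: dental lacks plain (/t̪/); palatal lacks plain (/c/); uvular lacks plain (/q/).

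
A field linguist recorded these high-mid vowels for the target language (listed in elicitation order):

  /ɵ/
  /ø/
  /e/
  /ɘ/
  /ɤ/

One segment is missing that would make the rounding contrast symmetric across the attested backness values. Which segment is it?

Unrounded: /e/ (front), /ɘ/ (central), /ɤ/ (back).
Rounded: /ø/ (front), /ɵ/ (central).
The back row has no rounded member, so the gap is the back rounded vowel /o/.

/o/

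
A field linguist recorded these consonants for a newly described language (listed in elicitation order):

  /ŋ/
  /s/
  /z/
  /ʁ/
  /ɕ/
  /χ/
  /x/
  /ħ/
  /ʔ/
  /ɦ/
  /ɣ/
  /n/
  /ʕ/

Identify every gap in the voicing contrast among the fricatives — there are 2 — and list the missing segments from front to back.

/ʑ/, /h/

place of articulation  voiceless  voiced  
alveolar          s         z       
alveolo-palatal   ɕ         —       
velar             x         ɣ       
uvular            χ         ʁ       
pharyngeal        ħ         ʕ       
glottal           —         ɦ       
Gaps, from front to back: alveolo-palatal lacks voiced (/ʑ/); glottal lacks voiceless (/h/).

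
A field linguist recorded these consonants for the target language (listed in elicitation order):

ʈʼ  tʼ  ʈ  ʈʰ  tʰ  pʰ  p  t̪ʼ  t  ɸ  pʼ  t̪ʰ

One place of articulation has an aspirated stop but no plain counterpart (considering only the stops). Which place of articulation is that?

place of articulation  plain     aspirated  ejective
bilabial          p         pʰ        pʼ      
dental            —         t̪ʰ       t̪ʼ     
alveolar          t         tʰ        tʼ      
retroflex         ʈ         ʈʰ        ʈʼ      
Every place of articulation has a plain member except dental, where /t̪/ would be expected.

dental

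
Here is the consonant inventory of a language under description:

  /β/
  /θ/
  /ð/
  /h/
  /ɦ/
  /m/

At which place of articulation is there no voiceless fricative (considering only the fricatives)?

place of articulation  voiceless  voiced  
bilabial          —         β       
dental            θ         ð       
glottal           h         ɦ       
Every place of articulation has a voiceless member except bilabial, where /ɸ/ would be expected.

bilabial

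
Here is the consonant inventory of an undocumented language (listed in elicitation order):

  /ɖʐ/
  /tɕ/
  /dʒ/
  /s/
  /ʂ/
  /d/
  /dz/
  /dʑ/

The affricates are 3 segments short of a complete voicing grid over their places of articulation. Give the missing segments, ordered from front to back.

/ts/, /tʃ/, /ʈʂ/

alveolar: voiceless —, voiced /dz/.
postalveolar: voiceless —, voiced /dʒ/.
retroflex: voiceless —, voiced /ɖʐ/.
alveolo-palatal: voiceless /tɕ/, voiced /dʑ/.
Gaps, from front to back: alveolar lacks voiceless (/ts/); postalveolar lacks voiceless (/tʃ/); retroflex lacks voiceless (/ʈʂ/).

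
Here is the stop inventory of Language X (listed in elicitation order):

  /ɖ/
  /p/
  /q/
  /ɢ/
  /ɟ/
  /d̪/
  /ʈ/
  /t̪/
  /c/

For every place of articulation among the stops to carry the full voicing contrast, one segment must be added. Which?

/b/

bilabial: voiceless /p/, voiced —.
dental: voiceless /t̪/, voiced /d̪/.
retroflex: voiceless /ʈ/, voiced /ɖ/.
palatal: voiceless /c/, voiced /ɟ/.
uvular: voiceless /q/, voiced /ɢ/.
The bilabial row has no voiced member, so the gap is the voiced bilabial stop /b/.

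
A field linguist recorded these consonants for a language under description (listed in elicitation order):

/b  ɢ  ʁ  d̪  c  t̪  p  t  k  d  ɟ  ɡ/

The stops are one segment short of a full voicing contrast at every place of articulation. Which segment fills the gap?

/q/

bilabial: voiceless /p/, voiced /b/.
dental: voiceless /t̪/, voiced /d̪/.
alveolar: voiceless /t/, voiced /d/.
palatal: voiceless /c/, voiced /ɟ/.
velar: voiceless /k/, voiced /ɡ/.
uvular: voiceless —, voiced /ɢ/.
The uvular row has no voiceless member, so the gap is the voiceless uvular stop /q/.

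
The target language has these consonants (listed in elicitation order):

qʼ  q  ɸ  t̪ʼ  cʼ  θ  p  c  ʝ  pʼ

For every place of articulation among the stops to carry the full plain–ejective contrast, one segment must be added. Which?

/t̪/

Plain: /p/ (bilabial), /c/ (palatal), /q/ (uvular).
Ejective: /pʼ/ (bilabial), /t̪ʼ/ (dental), /cʼ/ (palatal), /qʼ/ (uvular).
The dental row has no plain member, so the gap is the plain dental stop /t̪/.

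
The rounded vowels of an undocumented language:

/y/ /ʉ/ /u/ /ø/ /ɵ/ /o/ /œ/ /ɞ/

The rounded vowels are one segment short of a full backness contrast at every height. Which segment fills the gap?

/ɔ/

Front: /y/ (high), /ø/ (high-mid), /œ/ (low-mid).
Central: /ʉ/ (high), /ɵ/ (high-mid), /ɞ/ (low-mid).
Back: /u/ (high), /o/ (high-mid).
The low-mid row has no back member, so the gap is the low-mid back rounded vowel /ɔ/.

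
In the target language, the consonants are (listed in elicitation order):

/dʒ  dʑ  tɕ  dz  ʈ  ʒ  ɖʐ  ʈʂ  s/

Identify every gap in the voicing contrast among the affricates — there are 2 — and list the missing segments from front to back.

Voiceless: /ʈʂ/ (retroflex), /tɕ/ (alveolo-palatal).
Voiced: /dz/ (alveolar), /dʒ/ (postalveolar), /ɖʐ/ (retroflex), /dʑ/ (alveolo-palatal).
Gaps, from front to back: alveolar lacks voiceless (/ts/); postalveolar lacks voiceless (/tʃ/).

/ts/, /tʃ/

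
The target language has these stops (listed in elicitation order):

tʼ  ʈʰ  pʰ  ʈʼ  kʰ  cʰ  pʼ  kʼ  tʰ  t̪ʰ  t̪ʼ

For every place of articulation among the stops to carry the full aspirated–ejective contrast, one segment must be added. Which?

bilabial: aspirated /pʰ/, ejective /pʼ/.
dental: aspirated /t̪ʰ/, ejective /t̪ʼ/.
alveolar: aspirated /tʰ/, ejective /tʼ/.
retroflex: aspirated /ʈʰ/, ejective /ʈʼ/.
palatal: aspirated /cʰ/, ejective —.
velar: aspirated /kʰ/, ejective /kʼ/.
The palatal row has no ejective member, so the gap is the ejective palatal stop /cʼ/.

/cʼ/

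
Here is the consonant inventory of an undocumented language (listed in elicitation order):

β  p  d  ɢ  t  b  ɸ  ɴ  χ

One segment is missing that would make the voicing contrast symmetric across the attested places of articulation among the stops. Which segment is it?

bilabial: voiceless /p/, voiced /b/.
alveolar: voiceless /t/, voiced /d/.
uvular: voiceless —, voiced /ɢ/.
The uvular row has no voiceless member, so the gap is the voiceless uvular stop /q/.

/q/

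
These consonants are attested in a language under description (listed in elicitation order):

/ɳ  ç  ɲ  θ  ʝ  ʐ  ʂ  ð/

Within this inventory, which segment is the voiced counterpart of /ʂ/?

/ʐ/

/ʂ/ is a voiceless retroflex fricative.
The voiced counterpart is a voiced retroflex fricative — in this inventory, /ʐ/.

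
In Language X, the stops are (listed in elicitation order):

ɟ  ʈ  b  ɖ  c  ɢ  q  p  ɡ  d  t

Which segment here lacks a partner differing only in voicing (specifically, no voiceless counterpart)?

Bilabial: /p/ ~ /b/
Alveolar: /t/ ~ /d/
Retroflex: /ʈ/ ~ /ɖ/
Palatal: /c/ ~ /ɟ/
Uvular: /q/ ~ /ɢ/
Velar: only /ɡ/ (voiced); no voiceless partner.
So /ɡ/ is the unpaired segment.

/ɡ/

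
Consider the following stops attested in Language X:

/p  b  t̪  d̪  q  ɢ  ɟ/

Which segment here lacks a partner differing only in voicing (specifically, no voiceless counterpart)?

/ɟ/

Bilabial: /p/ ~ /b/
Dental: /t̪/ ~ /d̪/
Uvular: /q/ ~ /ɢ/
Palatal: only /ɟ/ (voiced); no voiceless partner.
So /ɟ/ is the unpaired segment.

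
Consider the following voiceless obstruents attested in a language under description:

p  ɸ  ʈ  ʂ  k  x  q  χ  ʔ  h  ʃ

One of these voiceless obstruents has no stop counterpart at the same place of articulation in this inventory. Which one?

Bilabial: /p/ ~ /ɸ/
Retroflex: /ʈ/ ~ /ʂ/
Velar: /k/ ~ /x/
Uvular: /q/ ~ /χ/
Glottal: /ʔ/ ~ /h/
Postalveolar: only /ʃ/ (fricative); no stop partner.
So /ʃ/ is the unpaired segment.

/ʃ/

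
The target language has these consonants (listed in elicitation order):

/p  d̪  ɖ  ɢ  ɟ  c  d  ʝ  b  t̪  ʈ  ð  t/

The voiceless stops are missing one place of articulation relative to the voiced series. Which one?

place of articulation  voiceless  voiced  
bilabial          p         b       
dental            t̪        d̪      
alveolar          t         d       
retroflex         ʈ         ɖ       
palatal           c         ɟ       
uvular            —         ɢ       
Every place of articulation has a voiceless member except uvular, where /q/ would be expected.

uvular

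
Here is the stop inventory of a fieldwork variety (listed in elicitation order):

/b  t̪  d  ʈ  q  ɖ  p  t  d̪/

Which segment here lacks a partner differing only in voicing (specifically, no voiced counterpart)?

Bilabial: /p/ ~ /b/
Dental: /t̪/ ~ /d̪/
Alveolar: /t/ ~ /d/
Retroflex: /ʈ/ ~ /ɖ/
Uvular: only /q/ (voiceless); no voiced partner.
So /q/ is the unpaired segment.

/q/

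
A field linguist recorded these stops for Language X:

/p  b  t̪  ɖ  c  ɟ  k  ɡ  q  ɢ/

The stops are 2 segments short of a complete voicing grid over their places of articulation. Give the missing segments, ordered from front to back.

/d̪/, /ʈ/

bilabial: voiceless /p/, voiced /b/.
dental: voiceless /t̪/, voiced —.
retroflex: voiceless —, voiced /ɖ/.
palatal: voiceless /c/, voiced /ɟ/.
velar: voiceless /k/, voiced /ɡ/.
uvular: voiceless /q/, voiced /ɢ/.
Gaps, from front to back: dental lacks voiced (/d̪/); retroflex lacks voiceless (/ʈ/).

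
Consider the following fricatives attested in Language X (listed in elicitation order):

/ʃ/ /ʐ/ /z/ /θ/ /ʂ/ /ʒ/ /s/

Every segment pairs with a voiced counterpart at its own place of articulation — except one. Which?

Alveolar: /s/ ~ /z/
Postalveolar: /ʃ/ ~ /ʒ/
Retroflex: /ʂ/ ~ /ʐ/
Dental: only /θ/ (voiceless); no voiced partner.
So /θ/ is the unpaired segment.

/θ/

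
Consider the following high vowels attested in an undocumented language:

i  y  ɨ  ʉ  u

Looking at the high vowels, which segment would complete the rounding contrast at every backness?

/ɯ/

front: unrounded /i/, rounded /y/.
central: unrounded /ɨ/, rounded /ʉ/.
back: unrounded —, rounded /u/.
The back row has no unrounded member, so the gap is the back unrounded vowel /ɯ/.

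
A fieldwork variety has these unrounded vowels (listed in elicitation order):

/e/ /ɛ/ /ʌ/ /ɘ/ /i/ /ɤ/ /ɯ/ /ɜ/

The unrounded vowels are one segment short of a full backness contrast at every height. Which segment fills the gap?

high: front /i/, central —, back /ɯ/.
high-mid: front /e/, central /ɘ/, back /ɤ/.
low-mid: front /ɛ/, central /ɜ/, back /ʌ/.
The high row has no central member, so the gap is the high central unrounded vowel /ɨ/.

/ɨ/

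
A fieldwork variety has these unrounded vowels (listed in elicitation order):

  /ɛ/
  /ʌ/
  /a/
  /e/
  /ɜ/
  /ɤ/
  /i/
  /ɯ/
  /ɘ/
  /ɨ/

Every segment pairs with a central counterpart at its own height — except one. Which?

High: /i/ ~ /ɨ/ ~ /ɯ/
High-mid: /e/ ~ /ɘ/ ~ /ɤ/
Low-mid: /ɛ/ ~ /ɜ/ ~ /ʌ/
Low: only /a/ (front); no central partner.
So /a/ is the unpaired segment.

/a/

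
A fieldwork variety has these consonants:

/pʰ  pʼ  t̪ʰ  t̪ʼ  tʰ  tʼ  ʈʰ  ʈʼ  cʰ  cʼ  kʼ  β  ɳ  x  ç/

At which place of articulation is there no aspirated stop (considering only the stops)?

velar

place of articulation  aspirated  ejective
bilabial          pʰ        pʼ      
dental            t̪ʰ       t̪ʼ     
alveolar          tʰ        tʼ      
retroflex         ʈʰ        ʈʼ      
palatal           cʰ        cʼ      
velar             —         kʼ      
Every place of articulation has an aspirated member except velar, where /kʰ/ would be expected.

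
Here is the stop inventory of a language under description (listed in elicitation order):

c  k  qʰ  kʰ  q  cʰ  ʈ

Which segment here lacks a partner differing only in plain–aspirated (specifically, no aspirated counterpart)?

/ʈ/

Palatal: /c/ ~ /cʰ/
Velar: /k/ ~ /kʰ/
Uvular: /q/ ~ /qʰ/
Retroflex: only /ʈ/ (plain); no aspirated partner.
So /ʈ/ is the unpaired segment.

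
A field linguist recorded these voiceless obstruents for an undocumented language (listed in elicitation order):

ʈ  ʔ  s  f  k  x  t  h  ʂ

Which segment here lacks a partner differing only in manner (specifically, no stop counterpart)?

Alveolar: /t/ ~ /s/
Retroflex: /ʈ/ ~ /ʂ/
Velar: /k/ ~ /x/
Glottal: /ʔ/ ~ /h/
Labiodental: only /f/ (fricative); no stop partner.
So /f/ is the unpaired segment.

/f/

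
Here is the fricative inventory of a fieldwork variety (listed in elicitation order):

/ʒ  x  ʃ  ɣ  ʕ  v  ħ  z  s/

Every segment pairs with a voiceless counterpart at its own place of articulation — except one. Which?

Alveolar: /s/ ~ /z/
Postalveolar: /ʃ/ ~ /ʒ/
Velar: /x/ ~ /ɣ/
Pharyngeal: /ħ/ ~ /ʕ/
Labiodental: only /v/ (voiced); no voiceless partner.
So /v/ is the unpaired segment.

/v/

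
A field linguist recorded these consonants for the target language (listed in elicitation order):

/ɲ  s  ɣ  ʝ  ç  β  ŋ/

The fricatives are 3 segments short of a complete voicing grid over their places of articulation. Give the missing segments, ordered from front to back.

bilabial: voiceless —, voiced /β/.
alveolar: voiceless /s/, voiced —.
palatal: voiceless /ç/, voiced /ʝ/.
velar: voiceless —, voiced /ɣ/.
Gaps, from front to back: bilabial lacks voiceless (/ɸ/); alveolar lacks voiced (/z/); velar lacks voiceless (/x/).

/ɸ/, /z/, /x/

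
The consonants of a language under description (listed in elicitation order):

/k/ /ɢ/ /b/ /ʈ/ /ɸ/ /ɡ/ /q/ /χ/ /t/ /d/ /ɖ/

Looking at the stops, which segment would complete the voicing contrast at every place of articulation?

bilabial: voiceless —, voiced /b/.
alveolar: voiceless /t/, voiced /d/.
retroflex: voiceless /ʈ/, voiced /ɖ/.
velar: voiceless /k/, voiced /ɡ/.
uvular: voiceless /q/, voiced /ɢ/.
The bilabial row has no voiceless member, so the gap is the voiceless bilabial stop /p/.

/p/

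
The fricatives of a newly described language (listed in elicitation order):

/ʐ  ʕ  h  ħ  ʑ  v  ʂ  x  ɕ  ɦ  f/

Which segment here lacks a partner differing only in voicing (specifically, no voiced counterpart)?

Labiodental: /f/ ~ /v/
Retroflex: /ʂ/ ~ /ʐ/
Alveolo-palatal: /ɕ/ ~ /ʑ/
Pharyngeal: /ħ/ ~ /ʕ/
Glottal: /h/ ~ /ɦ/
Velar: only /x/ (voiceless); no voiced partner.
So /x/ is the unpaired segment.

/x/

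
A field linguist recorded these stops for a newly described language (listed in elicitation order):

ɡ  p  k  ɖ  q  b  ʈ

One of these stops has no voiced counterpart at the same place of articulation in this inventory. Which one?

/q/

Bilabial: /p/ ~ /b/
Retroflex: /ʈ/ ~ /ɖ/
Velar: /k/ ~ /ɡ/
Uvular: only /q/ (voiceless); no voiced partner.
So /q/ is the unpaired segment.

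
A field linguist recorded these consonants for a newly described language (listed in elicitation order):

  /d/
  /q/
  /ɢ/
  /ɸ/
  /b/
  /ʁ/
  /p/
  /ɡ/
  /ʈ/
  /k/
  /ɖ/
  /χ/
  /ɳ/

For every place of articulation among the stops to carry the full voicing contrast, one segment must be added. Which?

/t/

Voiceless: /p/ (bilabial), /ʈ/ (retroflex), /k/ (velar), /q/ (uvular).
Voiced: /b/ (bilabial), /d/ (alveolar), /ɖ/ (retroflex), /ɡ/ (velar), /ɢ/ (uvular).
The alveolar row has no voiceless member, so the gap is the voiceless alveolar stop /t/.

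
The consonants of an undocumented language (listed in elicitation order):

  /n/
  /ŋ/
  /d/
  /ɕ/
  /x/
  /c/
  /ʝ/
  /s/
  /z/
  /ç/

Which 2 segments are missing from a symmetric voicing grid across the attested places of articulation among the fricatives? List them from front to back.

place of articulation  voiceless  voiced  
alveolar          s         z       
alveolo-palatal   ɕ         —       
palatal           ç         ʝ       
velar             x         —       
Gaps, from front to back: alveolo-palatal lacks voiced (/ʑ/); velar lacks voiced (/ɣ/).

/ʑ/, /ɣ/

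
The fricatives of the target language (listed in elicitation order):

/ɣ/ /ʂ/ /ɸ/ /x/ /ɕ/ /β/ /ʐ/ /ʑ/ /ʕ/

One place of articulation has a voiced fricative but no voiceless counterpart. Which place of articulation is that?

pharyngeal

bilabial: voiceless /ɸ/, voiced /β/.
retroflex: voiceless /ʂ/, voiced /ʐ/.
alveolo-palatal: voiceless /ɕ/, voiced /ʑ/.
velar: voiceless /x/, voiced /ɣ/.
pharyngeal: voiceless —, voiced /ʕ/.
Every place of articulation has a voiceless member except pharyngeal, where /ħ/ would be expected.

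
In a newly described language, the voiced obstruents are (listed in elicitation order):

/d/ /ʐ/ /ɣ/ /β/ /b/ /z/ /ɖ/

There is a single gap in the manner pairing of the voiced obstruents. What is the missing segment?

bilabial: stop /b/, fricative /β/.
alveolar: stop /d/, fricative /z/.
retroflex: stop /ɖ/, fricative /ʐ/.
velar: stop —, fricative /ɣ/.
The velar row has no stop member, so the gap is the velar stop /ɡ/.

/ɡ/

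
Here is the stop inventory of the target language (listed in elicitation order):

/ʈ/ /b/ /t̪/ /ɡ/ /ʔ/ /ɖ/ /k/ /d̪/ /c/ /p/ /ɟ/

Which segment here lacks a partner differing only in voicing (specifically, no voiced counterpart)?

Bilabial: /p/ ~ /b/
Dental: /t̪/ ~ /d̪/
Retroflex: /ʈ/ ~ /ɖ/
Palatal: /c/ ~ /ɟ/
Velar: /k/ ~ /ɡ/
Glottal: only /ʔ/ (voiceless); no voiced partner.
So /ʔ/ is the unpaired segment.

/ʔ/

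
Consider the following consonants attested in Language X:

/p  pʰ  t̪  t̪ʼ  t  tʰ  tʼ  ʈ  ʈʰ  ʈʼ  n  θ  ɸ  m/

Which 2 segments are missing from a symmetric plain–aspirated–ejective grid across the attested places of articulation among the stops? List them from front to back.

/pʼ/, /t̪ʰ/

bilabial: plain /p/, aspirated /pʰ/, ejective —.
dental: plain /t̪/, aspirated —, ejective /t̪ʼ/.
alveolar: plain /t/, aspirated /tʰ/, ejective /tʼ/.
retroflex: plain /ʈ/, aspirated /ʈʰ/, ejective /ʈʼ/.
Gaps, from front to back: bilabial lacks ejective (/pʼ/); dental lacks aspirated (/t̪ʰ/).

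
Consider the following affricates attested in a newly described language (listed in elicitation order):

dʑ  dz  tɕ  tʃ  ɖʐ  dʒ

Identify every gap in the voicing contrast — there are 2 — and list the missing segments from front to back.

Voiceless: /tʃ/ (postalveolar), /tɕ/ (alveolo-palatal).
Voiced: /dz/ (alveolar), /dʒ/ (postalveolar), /ɖʐ/ (retroflex), /dʑ/ (alveolo-palatal).
Gaps, from front to back: alveolar lacks voiceless (/ts/); retroflex lacks voiceless (/ʈʂ/).

/ts/, /ʈʂ/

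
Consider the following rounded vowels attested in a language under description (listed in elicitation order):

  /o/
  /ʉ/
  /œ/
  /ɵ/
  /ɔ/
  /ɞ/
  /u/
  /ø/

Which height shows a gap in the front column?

height            front     central   back    
high              —         ʉ         u       
high-mid          ø         ɵ         o       
low-mid           œ         ɞ         ɔ       
Every height has a front member except high, where /y/ would be expected.

high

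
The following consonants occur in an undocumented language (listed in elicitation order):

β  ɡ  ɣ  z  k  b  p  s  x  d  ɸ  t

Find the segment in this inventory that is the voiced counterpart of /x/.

/ɣ/

/x/ is a voiceless velar fricative.
The voiced counterpart is a voiced velar fricative — in this inventory, /ɣ/.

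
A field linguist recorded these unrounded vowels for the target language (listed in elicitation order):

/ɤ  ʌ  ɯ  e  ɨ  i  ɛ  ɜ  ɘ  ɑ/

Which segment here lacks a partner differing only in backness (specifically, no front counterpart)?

/ɑ/

High: /i/ ~ /ɨ/ ~ /ɯ/
High-mid: /e/ ~ /ɘ/ ~ /ɤ/
Low-mid: /ɛ/ ~ /ɜ/ ~ /ʌ/
Low: only /ɑ/ (back); no front partner.
So /ɑ/ is the unpaired segment.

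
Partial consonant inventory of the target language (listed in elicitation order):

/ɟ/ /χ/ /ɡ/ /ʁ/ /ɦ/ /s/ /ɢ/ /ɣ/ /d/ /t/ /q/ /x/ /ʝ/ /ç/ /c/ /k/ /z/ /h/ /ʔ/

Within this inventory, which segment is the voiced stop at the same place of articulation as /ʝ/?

/ʝ/ is a voiced palatal fricative.
The voiced stop at the same place is a voiced palatal stop — in this inventory, /ɟ/.

/ɟ/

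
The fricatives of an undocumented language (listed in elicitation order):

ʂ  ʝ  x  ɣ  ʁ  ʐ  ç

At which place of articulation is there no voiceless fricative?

retroflex: voiceless /ʂ/, voiced /ʐ/.
palatal: voiceless /ç/, voiced /ʝ/.
velar: voiceless /x/, voiced /ɣ/.
uvular: voiceless —, voiced /ʁ/.
Every place of articulation has a voiceless member except uvular, where /χ/ would be expected.

uvular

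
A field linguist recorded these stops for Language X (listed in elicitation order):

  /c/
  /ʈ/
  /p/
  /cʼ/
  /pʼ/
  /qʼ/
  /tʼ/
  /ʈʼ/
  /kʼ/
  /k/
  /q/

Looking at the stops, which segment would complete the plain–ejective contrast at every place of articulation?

Plain: /p/ (bilabial), /ʈ/ (retroflex), /c/ (palatal), /k/ (velar), /q/ (uvular).
Ejective: /pʼ/ (bilabial), /tʼ/ (alveolar), /ʈʼ/ (retroflex), /cʼ/ (palatal), /kʼ/ (velar), /qʼ/ (uvular).
The alveolar row has no plain member, so the gap is the plain alveolar stop /t/.

/t/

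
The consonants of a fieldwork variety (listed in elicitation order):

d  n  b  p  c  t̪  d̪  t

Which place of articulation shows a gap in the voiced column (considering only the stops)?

Voiceless: /p/ (bilabial), /t̪/ (dental), /t/ (alveolar), /c/ (palatal).
Voiced: /b/ (bilabial), /d̪/ (dental), /d/ (alveolar).
Every place of articulation has a voiced member except palatal, where /ɟ/ would be expected.

palatal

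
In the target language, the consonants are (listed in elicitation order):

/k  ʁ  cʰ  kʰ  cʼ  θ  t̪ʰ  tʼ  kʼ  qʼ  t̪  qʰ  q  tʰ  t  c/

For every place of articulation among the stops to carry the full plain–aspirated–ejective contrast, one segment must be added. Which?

Plain: /t̪/ (dental), /t/ (alveolar), /c/ (palatal), /k/ (velar), /q/ (uvular).
Aspirated: /t̪ʰ/ (dental), /tʰ/ (alveolar), /cʰ/ (palatal), /kʰ/ (velar), /qʰ/ (uvular).
Ejective: /tʼ/ (alveolar), /cʼ/ (palatal), /kʼ/ (velar), /qʼ/ (uvular).
The dental row has no ejective member, so the gap is the ejective dental stop /t̪ʼ/.

/t̪ʼ/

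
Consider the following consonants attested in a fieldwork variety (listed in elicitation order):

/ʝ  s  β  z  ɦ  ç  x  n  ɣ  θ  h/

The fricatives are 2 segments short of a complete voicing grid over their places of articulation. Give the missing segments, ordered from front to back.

Voiceless: /θ/ (dental), /s/ (alveolar), /ç/ (palatal), /x/ (velar), /h/ (glottal).
Voiced: /β/ (bilabial), /z/ (alveolar), /ʝ/ (palatal), /ɣ/ (velar), /ɦ/ (glottal).
Gaps, from front to back: bilabial lacks voiceless (/ɸ/); dental lacks voiced (/ð/).

/ɸ/, /ð/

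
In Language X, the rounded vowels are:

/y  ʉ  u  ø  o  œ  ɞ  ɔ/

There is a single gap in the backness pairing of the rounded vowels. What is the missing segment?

/ɵ/

high: front /y/, central /ʉ/, back /u/.
high-mid: front /ø/, central —, back /o/.
low-mid: front /œ/, central /ɞ/, back /ɔ/.
The high-mid row has no central member, so the gap is the high-mid central rounded vowel /ɵ/.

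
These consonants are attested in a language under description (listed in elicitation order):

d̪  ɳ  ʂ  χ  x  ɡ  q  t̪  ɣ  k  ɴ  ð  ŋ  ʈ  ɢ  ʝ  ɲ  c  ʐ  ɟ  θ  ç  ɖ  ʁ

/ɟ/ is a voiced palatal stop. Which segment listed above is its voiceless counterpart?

The voiceless counterpart is a voiceless palatal stop — in this inventory, /c/.

/c/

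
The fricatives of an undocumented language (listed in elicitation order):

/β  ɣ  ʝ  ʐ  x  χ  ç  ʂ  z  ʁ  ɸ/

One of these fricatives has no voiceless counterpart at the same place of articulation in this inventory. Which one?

Bilabial: /ɸ/ ~ /β/
Retroflex: /ʂ/ ~ /ʐ/
Palatal: /ç/ ~ /ʝ/
Velar: /x/ ~ /ɣ/
Uvular: /χ/ ~ /ʁ/
Alveolar: only /z/ (voiced); no voiceless partner.
So /z/ is the unpaired segment.

/z/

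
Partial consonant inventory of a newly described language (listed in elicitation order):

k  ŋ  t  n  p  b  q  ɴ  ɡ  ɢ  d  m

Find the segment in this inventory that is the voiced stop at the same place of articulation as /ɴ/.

/ɴ/ is an uvular nasal.
The voiced stop at the same place is a voiced uvular stop — in this inventory, /ɢ/.

/ɢ/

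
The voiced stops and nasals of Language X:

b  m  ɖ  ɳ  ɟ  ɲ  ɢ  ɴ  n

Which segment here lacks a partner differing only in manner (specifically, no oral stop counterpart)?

/n/

Bilabial: /b/ ~ /m/
Retroflex: /ɖ/ ~ /ɳ/
Palatal: /ɟ/ ~ /ɲ/
Uvular: /ɢ/ ~ /ɴ/
Alveolar: only /n/ (nasal); no oral stop partner.
So /n/ is the unpaired segment.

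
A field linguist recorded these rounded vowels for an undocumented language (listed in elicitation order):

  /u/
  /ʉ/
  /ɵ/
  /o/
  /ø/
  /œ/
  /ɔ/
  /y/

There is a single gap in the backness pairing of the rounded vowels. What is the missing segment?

/ɞ/

high: front /y/, central /ʉ/, back /u/.
high-mid: front /ø/, central /ɵ/, back /o/.
low-mid: front /œ/, central —, back /ɔ/.
The low-mid row has no central member, so the gap is the low-mid central rounded vowel /ɞ/.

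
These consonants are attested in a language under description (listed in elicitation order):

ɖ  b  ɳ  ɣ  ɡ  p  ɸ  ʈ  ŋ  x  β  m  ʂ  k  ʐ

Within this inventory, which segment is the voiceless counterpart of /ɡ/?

/k/

/ɡ/ is a voiced velar stop.
The voiceless counterpart is a voiceless velar stop — in this inventory, /k/.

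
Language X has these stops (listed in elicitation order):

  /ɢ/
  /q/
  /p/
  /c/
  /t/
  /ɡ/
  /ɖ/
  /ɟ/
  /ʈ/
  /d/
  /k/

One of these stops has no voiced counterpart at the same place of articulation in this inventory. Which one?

/p/

Alveolar: /t/ ~ /d/
Retroflex: /ʈ/ ~ /ɖ/
Palatal: /c/ ~ /ɟ/
Velar: /k/ ~ /ɡ/
Uvular: /q/ ~ /ɢ/
Bilabial: only /p/ (voiceless); no voiced partner.
So /p/ is the unpaired segment.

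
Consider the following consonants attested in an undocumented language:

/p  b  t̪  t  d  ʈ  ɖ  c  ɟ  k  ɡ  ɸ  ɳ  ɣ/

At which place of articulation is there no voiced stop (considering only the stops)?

Voiceless: /p/ (bilabial), /t̪/ (dental), /t/ (alveolar), /ʈ/ (retroflex), /c/ (palatal), /k/ (velar).
Voiced: /b/ (bilabial), /d/ (alveolar), /ɖ/ (retroflex), /ɟ/ (palatal), /ɡ/ (velar).
Every place of articulation has a voiced member except dental, where /d̪/ would be expected.

dental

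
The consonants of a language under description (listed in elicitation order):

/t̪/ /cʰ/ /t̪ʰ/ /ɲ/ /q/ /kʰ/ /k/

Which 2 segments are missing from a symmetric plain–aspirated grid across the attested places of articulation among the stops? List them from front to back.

Plain: /t̪/ (dental), /k/ (velar), /q/ (uvular).
Aspirated: /t̪ʰ/ (dental), /cʰ/ (palatal), /kʰ/ (velar).
Gaps, from front to back: palatal lacks plain (/c/); uvular lacks aspirated (/qʰ/).

/c/, /qʰ/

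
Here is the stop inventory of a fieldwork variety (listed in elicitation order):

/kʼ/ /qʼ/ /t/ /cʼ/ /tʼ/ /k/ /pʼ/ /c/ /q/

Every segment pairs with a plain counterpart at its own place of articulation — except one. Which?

Alveolar: /t/ ~ /tʼ/
Palatal: /c/ ~ /cʼ/
Velar: /k/ ~ /kʼ/
Uvular: /q/ ~ /qʼ/
Bilabial: only /pʼ/ (ejective); no plain partner.
So /pʼ/ is the unpaired segment.

/pʼ/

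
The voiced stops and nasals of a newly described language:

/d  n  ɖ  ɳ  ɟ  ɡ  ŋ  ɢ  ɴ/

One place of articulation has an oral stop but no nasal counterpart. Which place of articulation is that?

alveolar: oral stop /d/, nasal /n/.
retroflex: oral stop /ɖ/, nasal /ɳ/.
palatal: oral stop /ɟ/, nasal —.
velar: oral stop /ɡ/, nasal /ŋ/.
uvular: oral stop /ɢ/, nasal /ɴ/.
Every place of articulation has a nasal member except palatal, where /ɲ/ would be expected.

palatal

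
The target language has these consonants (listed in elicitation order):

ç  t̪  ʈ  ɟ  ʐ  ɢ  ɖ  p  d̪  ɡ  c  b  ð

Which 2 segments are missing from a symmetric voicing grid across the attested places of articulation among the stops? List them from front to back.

bilabial: voiceless /p/, voiced /b/.
dental: voiceless /t̪/, voiced /d̪/.
retroflex: voiceless /ʈ/, voiced /ɖ/.
palatal: voiceless /c/, voiced /ɟ/.
velar: voiceless —, voiced /ɡ/.
uvular: voiceless —, voiced /ɢ/.
Gaps, from front to back: velar lacks voiceless (/k/); uvular lacks voiceless (/q/).

/k/, /q/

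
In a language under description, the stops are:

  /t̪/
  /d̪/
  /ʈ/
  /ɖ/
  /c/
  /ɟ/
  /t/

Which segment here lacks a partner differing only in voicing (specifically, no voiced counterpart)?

/t/

Dental: /t̪/ ~ /d̪/
Retroflex: /ʈ/ ~ /ɖ/
Palatal: /c/ ~ /ɟ/
Alveolar: only /t/ (voiceless); no voiced partner.
So /t/ is the unpaired segment.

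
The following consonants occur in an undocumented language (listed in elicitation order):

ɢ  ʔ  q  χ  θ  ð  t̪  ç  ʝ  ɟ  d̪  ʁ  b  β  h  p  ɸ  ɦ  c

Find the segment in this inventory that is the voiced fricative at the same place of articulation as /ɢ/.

/ʁ/

/ɢ/ is a voiced uvular stop.
The voiced fricative at the same place is a voiced uvular fricative — in this inventory, /ʁ/.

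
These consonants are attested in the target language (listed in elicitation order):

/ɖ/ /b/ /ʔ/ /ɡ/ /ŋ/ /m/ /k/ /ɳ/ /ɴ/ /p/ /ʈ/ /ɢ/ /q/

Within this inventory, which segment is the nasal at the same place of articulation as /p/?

/p/ is a voiceless bilabial stop.
The nasal at the same place is a bilabial nasal — in this inventory, /m/.

/m/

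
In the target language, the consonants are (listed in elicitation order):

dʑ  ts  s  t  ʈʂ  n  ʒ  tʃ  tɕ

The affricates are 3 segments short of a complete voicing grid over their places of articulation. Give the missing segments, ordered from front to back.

Voiceless: /ts/ (alveolar), /tʃ/ (postalveolar), /ʈʂ/ (retroflex), /tɕ/ (alveolo-palatal).
Voiced: /dʑ/ (alveolo-palatal).
Gaps, from front to back: alveolar lacks voiced (/dz/); postalveolar lacks voiced (/dʒ/); retroflex lacks voiced (/ɖʐ/).

/dz/, /dʒ/, /ɖʐ/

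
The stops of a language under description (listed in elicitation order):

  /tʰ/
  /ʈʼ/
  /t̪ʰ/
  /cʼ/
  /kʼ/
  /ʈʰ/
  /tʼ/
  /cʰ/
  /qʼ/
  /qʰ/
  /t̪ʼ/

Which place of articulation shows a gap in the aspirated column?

velar

Aspirated: /t̪ʰ/ (dental), /tʰ/ (alveolar), /ʈʰ/ (retroflex), /cʰ/ (palatal), /qʰ/ (uvular).
Ejective: /t̪ʼ/ (dental), /tʼ/ (alveolar), /ʈʼ/ (retroflex), /cʼ/ (palatal), /kʼ/ (velar), /qʼ/ (uvular).
Every place of articulation has an aspirated member except velar, where /kʰ/ would be expected.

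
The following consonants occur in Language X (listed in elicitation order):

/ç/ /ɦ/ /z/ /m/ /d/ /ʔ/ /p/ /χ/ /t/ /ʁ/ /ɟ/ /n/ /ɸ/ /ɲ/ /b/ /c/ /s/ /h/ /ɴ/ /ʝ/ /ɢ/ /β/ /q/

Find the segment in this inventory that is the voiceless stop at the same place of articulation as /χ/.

/χ/ is a voiceless uvular fricative.
The voiceless stop at the same place is a voiceless uvular stop — in this inventory, /q/.

/q/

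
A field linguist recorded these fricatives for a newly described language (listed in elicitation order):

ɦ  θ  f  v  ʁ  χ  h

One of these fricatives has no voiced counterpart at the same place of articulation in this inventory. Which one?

Labiodental: /f/ ~ /v/
Uvular: /χ/ ~ /ʁ/
Glottal: /h/ ~ /ɦ/
Dental: only /θ/ (voiceless); no voiced partner.
So /θ/ is the unpaired segment.

/θ/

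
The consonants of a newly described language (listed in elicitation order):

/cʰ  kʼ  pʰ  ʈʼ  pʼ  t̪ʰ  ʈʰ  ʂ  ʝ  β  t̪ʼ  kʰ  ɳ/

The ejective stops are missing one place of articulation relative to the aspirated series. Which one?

palatal

place of articulation  aspirated  ejective
bilabial          pʰ        pʼ      
dental            t̪ʰ       t̪ʼ     
retroflex         ʈʰ        ʈʼ      
palatal           cʰ        —       
velar             kʰ        kʼ      
Every place of articulation has an ejective member except palatal, where /cʼ/ would be expected.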